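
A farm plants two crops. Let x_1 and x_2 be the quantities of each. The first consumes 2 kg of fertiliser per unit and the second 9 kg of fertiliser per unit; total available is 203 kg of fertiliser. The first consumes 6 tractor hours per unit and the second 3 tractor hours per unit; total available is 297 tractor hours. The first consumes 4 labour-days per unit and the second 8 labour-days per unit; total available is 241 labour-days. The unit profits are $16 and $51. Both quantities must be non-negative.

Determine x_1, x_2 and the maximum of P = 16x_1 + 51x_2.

The binding constraints are 2x_1 + 9x_2 = 203 and 4x_1 + 8x_2 = 241.
Solving simultaneously gives x_1 = 109/4, x_2 = 33/2.

x_1 = 109/4, x_2 = 33/2, maximum P = 2555/2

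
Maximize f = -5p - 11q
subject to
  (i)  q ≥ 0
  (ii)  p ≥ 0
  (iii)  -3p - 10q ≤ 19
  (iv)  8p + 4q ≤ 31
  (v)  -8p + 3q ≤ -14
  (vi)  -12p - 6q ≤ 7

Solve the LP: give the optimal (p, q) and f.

Vertices and f = -5p - 11q:
  (31/8, 0) → f = -155/8
  (7/4, 0) → f = -35/4
  (149/56, 17/7) → f = -2241/56

p = 7/4, q = 0, maximum f = -35/4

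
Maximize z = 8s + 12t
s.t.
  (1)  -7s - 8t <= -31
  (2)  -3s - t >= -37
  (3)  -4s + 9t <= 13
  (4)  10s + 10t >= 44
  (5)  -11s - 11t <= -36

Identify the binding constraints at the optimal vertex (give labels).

(2) and (3)

Extreme points and z = 8s + 12t:
  (265/17, -166/17) → z = 128/17
  (21/5, 1/5) → z = 36
  (320/31, 187/31) → z = 4804/31
  (133/65, 153/65) → z = 580/13

The maximum is at (320/31, 187/31). Substituting into each constraint, equality holds for (2) and (3); the remaining constraints have slack.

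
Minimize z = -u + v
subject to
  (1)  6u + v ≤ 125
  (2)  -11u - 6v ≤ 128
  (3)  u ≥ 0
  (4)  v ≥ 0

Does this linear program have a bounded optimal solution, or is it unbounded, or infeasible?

Feasible corners and z = -u + v:
  (0, 125) → z = 125
  (125/6, 0) → z = -125/6
  (0, 0) → z = 0
The feasible region has finitely many vertices and no improving ray; the minimum is -125/6 at (125/6, 0).

bounded optimum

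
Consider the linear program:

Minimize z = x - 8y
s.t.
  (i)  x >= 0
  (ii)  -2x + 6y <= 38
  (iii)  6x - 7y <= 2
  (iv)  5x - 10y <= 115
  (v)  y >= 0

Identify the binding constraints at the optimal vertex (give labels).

(ii) and (iii)

Vertices and z = x - 8y:
  (0, 19/3) → z = -152/3
  (0, 0) → z = 0
  (139/11, 116/11) → z = -789/11
  (1/3, 0) → z = 1/3

The minimum is at (139/11, 116/11). Substituting into each constraint, equality holds for (ii) and (iii); the remaining constraints have slack.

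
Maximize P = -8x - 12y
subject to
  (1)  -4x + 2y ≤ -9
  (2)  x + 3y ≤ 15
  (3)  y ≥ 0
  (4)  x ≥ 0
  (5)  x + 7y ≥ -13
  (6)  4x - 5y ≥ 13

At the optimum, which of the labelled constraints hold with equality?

Extreme points and P = -8x - 12y:
  (15, 0) → P = -120
  (114/17, 47/17) → P = -1476/17
  (13/4, 0) → P = -26

The maximum is at (13/4, 0). Substituting into each constraint, equality holds for (3) and (6); the remaining constraints have slack.

(3) and (6)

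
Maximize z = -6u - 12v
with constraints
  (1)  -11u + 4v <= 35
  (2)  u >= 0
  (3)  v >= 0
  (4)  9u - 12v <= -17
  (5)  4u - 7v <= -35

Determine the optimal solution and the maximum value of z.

The feasible region is unbounded (it extends along (4, 3), (4, 11)), but z strictly decreases along every unbounded feasible direction, so there is no improving ray and the maximum is attained at a vertex.

The binding constraints are u = 0 and 4u - 7v = -35.
Solving simultaneously gives u = 0, v = 5.

u = 0, v = 5, maximum z = -60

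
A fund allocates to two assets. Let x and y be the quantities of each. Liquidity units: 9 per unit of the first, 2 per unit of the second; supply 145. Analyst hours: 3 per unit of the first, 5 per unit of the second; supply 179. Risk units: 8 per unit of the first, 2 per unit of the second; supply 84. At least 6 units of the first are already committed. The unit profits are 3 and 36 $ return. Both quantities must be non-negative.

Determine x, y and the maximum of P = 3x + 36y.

x = 6, y = 18, maximum P = 666

Vertices and P = 3x + 36y:
  (21/2, 0) → P = 63/2
  (6, 0) → P = 18
  (6, 18) → P = 666

The optimum lies where 8x + 2y = 84 and x = 6.
Solving simultaneously gives x = 6, y = 18.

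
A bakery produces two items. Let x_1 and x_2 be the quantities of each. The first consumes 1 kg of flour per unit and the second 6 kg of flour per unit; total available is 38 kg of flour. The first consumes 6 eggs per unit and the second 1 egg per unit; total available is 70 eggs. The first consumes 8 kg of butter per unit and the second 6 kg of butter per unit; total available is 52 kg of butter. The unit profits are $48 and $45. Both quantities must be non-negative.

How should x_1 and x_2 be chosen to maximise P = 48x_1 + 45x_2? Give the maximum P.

x_1 = 2, x_2 = 6, maximum P = 366

Feasible corners and P = 48x_1 + 45x_2:
  (0, 0) → P = 0
  (0, 19/3) → P = 285
  (13/2, 0) → P = 312
  (2, 6) → P = 366

At the optimal vertex, x_1 + 6x_2 = 38 and 8x_1 + 6x_2 = 52.
Solving simultaneously gives x_1 = 2, x_2 = 6.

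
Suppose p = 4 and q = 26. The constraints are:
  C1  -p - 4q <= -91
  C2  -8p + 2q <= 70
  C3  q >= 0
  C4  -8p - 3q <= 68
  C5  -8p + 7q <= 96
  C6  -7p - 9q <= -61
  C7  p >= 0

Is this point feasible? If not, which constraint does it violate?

Constraint C5: -8p + 7q = 150, which is not ≤ 96. All other constraints are satisfied.

not feasible — violates C5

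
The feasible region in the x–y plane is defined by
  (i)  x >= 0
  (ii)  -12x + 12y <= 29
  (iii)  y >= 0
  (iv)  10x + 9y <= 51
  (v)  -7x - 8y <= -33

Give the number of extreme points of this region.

Pairwise boundary intersections that survive every other constraint:
  (117/76, 451/114)
  (41/45, 599/180)
  (51/10, 0)
  (33/7, 0)

4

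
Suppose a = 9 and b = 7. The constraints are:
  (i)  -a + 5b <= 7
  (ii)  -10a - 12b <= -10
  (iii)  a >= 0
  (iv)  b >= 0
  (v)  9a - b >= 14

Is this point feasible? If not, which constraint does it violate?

not feasible — violates (i)

Constraint (i): -a + 5b = 26, which is not ≤ 7. All other constraints are satisfied.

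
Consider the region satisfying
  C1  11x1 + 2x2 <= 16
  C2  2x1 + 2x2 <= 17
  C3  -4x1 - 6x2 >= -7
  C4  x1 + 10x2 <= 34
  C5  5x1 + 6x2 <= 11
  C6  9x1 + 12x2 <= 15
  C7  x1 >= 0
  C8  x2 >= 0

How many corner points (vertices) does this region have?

5

Of the 28 pairwise boundary intersections, those satisfying every inequality are:
  (27/19, 7/38)
  (16/11, 0)
  (1, 1/2)
  (0, 7/6)
  (0, 0)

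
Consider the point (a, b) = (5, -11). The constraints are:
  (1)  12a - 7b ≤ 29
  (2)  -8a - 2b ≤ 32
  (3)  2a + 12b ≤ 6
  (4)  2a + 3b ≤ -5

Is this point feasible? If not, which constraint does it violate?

not feasible — violates (1)

Constraint (1): 12a - 7b = 137, which is not ≤ 29. All other constraints are satisfied.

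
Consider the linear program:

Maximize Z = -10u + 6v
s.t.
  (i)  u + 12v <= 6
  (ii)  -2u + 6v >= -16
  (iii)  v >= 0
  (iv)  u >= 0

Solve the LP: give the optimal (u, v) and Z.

u = 0, v = 1/2, maximum Z = 3

Vertices and Z = -10u + 6v:
  (6, 0) → Z = -60
  (0, 1/2) → Z = 3
  (0, 0) → Z = 0

The binding constraints are u + 12v = 6 and u = 0.
Solving simultaneously gives u = 0, v = 1/2.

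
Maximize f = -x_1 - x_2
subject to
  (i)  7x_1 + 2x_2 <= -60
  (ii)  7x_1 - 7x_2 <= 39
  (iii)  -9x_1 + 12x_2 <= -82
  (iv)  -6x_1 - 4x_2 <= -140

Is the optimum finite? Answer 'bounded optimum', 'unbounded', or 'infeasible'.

The boundaries 7x_1 + 2x_2 = -60 and 7x_1 - 7x_2 = 39 meet at (-38/7, -11), but that point violates -6x_1 - 4x_2 ≤ -140. Every candidate vertex is excluded by some other constraint, so the feasible region is empty.

infeasible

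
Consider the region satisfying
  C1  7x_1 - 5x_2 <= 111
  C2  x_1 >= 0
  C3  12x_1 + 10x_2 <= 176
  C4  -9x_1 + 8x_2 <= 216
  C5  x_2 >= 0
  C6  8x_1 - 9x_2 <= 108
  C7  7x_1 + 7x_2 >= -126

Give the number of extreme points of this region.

The feasible vertices (each the meet of two boundaries and inside every other half-plane) are:
  (0, 88/5)
  (0, 0)
  (666/47, 28/47)
  (27/2, 0)

4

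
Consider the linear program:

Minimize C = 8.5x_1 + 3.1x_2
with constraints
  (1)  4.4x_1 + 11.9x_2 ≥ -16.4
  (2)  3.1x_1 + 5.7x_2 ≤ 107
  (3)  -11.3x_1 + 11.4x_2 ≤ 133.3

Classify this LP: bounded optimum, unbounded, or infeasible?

Extreme points and C = 8.5x_1 + 3.1x_2:
  (136678/1181, -52164/1181) → C = 5000273/5905
  (-177323/18463, 40120/18463) → C = -2765747/36926
  (807/175, 162233/9975) → C = 4469569/49875
The feasible region has finitely many vertices and no improving ray; the minimum is -2765747/36926 at (-177323/18463, 40120/18463).

bounded optimum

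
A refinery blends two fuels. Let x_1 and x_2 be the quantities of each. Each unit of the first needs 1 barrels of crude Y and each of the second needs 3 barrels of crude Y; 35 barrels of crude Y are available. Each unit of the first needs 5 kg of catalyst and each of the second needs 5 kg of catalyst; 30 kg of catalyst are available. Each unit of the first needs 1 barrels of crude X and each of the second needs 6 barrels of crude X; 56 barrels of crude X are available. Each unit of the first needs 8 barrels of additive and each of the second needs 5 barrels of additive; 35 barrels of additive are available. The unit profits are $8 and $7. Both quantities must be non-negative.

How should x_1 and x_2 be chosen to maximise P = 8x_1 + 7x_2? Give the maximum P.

Vertices and P = 8x_1 + 7x_2:
  (0, 0) → P = 0
  (0, 6) → P = 42
  (35/8, 0) → P = 35
  (5/3, 13/3) → P = 131/3

The binding constraints are 5x_1 + 5x_2 = 30 and 8x_1 + 5x_2 = 35.
Solving simultaneously gives x_1 = 5/3, x_2 = 13/3.

x_1 = 5/3, x_2 = 13/3, maximum P = 131/3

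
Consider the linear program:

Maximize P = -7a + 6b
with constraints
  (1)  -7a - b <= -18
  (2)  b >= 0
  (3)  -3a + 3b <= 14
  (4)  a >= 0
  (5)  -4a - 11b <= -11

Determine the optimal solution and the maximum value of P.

a = 5/3, b = 19/3, maximum P = 79/3

Extreme points and P = -7a + 6b:
  (5/3, 19/3) → P = 79/3
  (187/73, 5/73) → P = -1279/73
  (11/4, 0) → P = -77/4
The feasible region is unbounded (it extends along (1, 1), (1, 0)), but P strictly decreases along every unbounded feasible direction, so there is no improving ray and the maximum is attained at a vertex.

The binding constraints are -7a - b = -18 and -3a + 3b = 14.
Solving simultaneously gives a = 5/3, b = 19/3.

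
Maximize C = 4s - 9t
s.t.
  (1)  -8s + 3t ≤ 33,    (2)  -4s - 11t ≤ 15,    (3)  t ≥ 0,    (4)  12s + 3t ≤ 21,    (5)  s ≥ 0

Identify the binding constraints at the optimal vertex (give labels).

Feasible corners and C = 4s - 9t:
  (7/4, 0) → C = 7
  (0, 0) → C = 0
  (0, 7) → C = -63

The maximum is at (7/4, 0). Substituting into each constraint, equality holds for (3) and (4); the remaining constraints have slack.

(3) and (4)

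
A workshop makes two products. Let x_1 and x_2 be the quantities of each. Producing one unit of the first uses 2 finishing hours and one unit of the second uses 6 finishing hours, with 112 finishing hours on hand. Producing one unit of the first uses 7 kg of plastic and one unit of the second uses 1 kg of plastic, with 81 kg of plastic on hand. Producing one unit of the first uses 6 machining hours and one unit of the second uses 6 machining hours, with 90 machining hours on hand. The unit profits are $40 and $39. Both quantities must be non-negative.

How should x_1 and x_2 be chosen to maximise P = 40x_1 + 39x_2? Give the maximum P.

x_1 = 11, x_2 = 4, maximum P = 596

Extreme points and P = 40x_1 + 39x_2:
  (0, 0) → P = 0
  (0, 15) → P = 585
  (81/7, 0) → P = 3240/7
  (11, 4) → P = 596

The binding constraints are 7x_1 + x_2 = 81 and 6x_1 + 6x_2 = 90.
Solving simultaneously gives x_1 = 11, x_2 = 4.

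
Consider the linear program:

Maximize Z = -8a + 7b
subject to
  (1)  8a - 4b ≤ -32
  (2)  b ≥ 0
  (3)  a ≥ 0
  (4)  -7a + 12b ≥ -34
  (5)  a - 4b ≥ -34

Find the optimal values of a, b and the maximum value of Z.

a = 0, b = 17/2, maximum Z = 119/2

Vertices and Z = -8a + 7b:
  (0, 8) → Z = 56
  (2/7, 60/7) → Z = 404/7
  (0, 17/2) → Z = 119/2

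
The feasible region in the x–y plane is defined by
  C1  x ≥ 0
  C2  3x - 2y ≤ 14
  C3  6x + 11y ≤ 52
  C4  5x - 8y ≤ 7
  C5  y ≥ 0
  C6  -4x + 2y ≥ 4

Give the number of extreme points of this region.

3

The feasible vertices (each the meet of two boundaries and inside every other half-plane) are:
  (0, 52/11)
  (0, 2)
  (15/14, 29/7)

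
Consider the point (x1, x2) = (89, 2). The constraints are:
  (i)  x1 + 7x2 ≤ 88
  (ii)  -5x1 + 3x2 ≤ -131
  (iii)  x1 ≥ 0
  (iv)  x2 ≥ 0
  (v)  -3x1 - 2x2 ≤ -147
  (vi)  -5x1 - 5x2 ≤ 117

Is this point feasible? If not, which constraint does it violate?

Constraint (i): x1 + 7x2 = 103, which is not ≤ 88. All other constraints are satisfied.

not feasible — violates (i)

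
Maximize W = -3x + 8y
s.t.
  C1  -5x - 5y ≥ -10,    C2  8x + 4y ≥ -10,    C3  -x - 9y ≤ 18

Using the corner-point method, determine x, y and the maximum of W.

Corner points and W = -3x + 8y:
  (-9/2, 13/2) → W = 131/2
  (9/2, -5/2) → W = -67/2
  (-9/34, -67/34) → W = -509/34

At the optimal vertex, -5x - 5y = -10 and 8x + 4y = -10.
Solving simultaneously gives x = -9/2, y = 13/2.

x = -9/2, y = 13/2, maximum W = 131/2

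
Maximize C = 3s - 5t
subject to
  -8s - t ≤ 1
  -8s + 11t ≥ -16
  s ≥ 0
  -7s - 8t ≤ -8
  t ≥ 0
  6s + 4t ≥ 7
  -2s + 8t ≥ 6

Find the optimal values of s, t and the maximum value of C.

Vertices and C = 3s - 5t:
  (97/21, 40/21) → C = 13/3
  (0, 7/4) → C = -35/4
  (4/7, 25/28) → C = -11/4
The feasible region is unbounded (it extends along (0, 1), (11, 8)), but C strictly decreases along every unbounded feasible direction, so there is no improving ray and the maximum is attained at a vertex.

s = 97/21, t = 40/21, maximum C = 13/3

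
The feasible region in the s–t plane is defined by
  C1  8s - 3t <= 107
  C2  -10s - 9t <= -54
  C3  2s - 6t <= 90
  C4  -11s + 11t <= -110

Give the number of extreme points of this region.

Intersecting each pair of boundary lines and keeping only the points that satisfy every inequality leaves:
  (375/34, -319/51)
  (77/5, 27/5)
  (144/19, -46/19)

3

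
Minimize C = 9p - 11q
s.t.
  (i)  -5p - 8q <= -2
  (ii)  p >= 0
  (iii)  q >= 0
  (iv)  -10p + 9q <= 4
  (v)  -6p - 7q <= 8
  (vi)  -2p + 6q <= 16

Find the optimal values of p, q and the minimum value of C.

Feasible corners and C = 9p - 11q:
  (0, 1/4) → C = -11/4
  (2/5, 0) → C = 18/5
  (0, 4/9) → C = -44/9
  (20/7, 76/21) → C = -296/21
The feasible region is unbounded (it extends along (3, 1), (1, 0)), but C strictly increases along every unbounded feasible direction, so there is no improving ray and the minimum is attained at a vertex.

The binding constraints are -10p + 9q = 4 and -2p + 6q = 16.
Solving simultaneously gives p = 20/7, q = 76/21.

p = 20/7, q = 76/21, minimum C = -296/21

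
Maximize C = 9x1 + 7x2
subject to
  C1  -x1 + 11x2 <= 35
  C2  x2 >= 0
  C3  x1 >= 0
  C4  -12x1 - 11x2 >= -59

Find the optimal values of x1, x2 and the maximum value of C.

x1 = 59/12, x2 = 0, maximum C = 177/4

Corner points and C = 9x1 + 7x2:
  (0, 35/11) → C = 245/11
  (24/13, 479/143) → C = 5729/143
  (0, 0) → C = 0
  (59/12, 0) → C = 177/4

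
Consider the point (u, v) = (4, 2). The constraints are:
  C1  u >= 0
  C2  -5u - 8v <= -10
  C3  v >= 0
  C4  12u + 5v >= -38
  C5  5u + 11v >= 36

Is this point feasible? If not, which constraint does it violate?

feasible

C1: 4 ≥ 0 ✓
C2: -36 ≤ -10 ✓
C3: 2 ≥ 0 ✓
C4: 58 ≥ -38 ✓
C5: 42 ≥ 36 ✓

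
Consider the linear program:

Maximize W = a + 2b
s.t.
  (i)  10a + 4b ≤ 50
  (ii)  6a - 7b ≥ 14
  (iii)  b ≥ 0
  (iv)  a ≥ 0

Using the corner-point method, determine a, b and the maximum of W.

a = 203/47, b = 80/47, maximum W = 363/47

At the optimal vertex, 10a + 4b = 50 and 6a - 7b = 14.
Solving simultaneously gives a = 203/47, b = 80/47.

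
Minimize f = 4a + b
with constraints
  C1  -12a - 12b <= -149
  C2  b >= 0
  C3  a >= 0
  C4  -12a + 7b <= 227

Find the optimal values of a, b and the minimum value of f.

The feasible region is unbounded (it extends along (7, 12), (1, 0)), but f strictly increases along every unbounded feasible direction, so there is no improving ray and the minimum is attained at a vertex.

a = 0, b = 149/12, minimum f = 149/12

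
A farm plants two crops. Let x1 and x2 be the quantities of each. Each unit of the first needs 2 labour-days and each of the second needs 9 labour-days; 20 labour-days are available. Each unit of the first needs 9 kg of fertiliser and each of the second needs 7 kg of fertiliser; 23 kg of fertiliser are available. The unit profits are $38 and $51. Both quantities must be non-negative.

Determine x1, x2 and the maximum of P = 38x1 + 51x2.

x1 = 1, x2 = 2, maximum P = 140

Corner points and P = 38x1 + 51x2:
  (0, 0) → P = 0
  (0, 20/9) → P = 340/3
  (23/9, 0) → P = 874/9
  (1, 2) → P = 140

At the optimal vertex, 2x1 + 9x2 = 20 and 9x1 + 7x2 = 23.
Solving simultaneously gives x1 = 1, x2 = 2.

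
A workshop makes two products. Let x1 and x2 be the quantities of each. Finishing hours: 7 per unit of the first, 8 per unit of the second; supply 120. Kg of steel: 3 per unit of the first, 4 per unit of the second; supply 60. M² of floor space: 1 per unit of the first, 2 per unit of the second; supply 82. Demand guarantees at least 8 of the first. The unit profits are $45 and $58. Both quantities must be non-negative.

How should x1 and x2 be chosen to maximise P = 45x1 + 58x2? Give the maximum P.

x1 = 8, x2 = 8, maximum P = 824

Feasible corners and P = 45x1 + 58x2:
  (120/7, 0) → P = 5400/7
  (8, 0) → P = 360
  (8, 8) → P = 824

At the optimal vertex, 7x1 + 8x2 = 120 and x1 = 8.
Solving simultaneously gives x1 = 8, x2 = 8.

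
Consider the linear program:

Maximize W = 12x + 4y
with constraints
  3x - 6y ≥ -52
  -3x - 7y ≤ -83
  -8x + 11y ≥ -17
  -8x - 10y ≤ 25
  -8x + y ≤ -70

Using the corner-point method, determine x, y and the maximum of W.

Corner points and W = 12x + 4y:
  (674/15, 467/15) → W = 9956/15
  (472/45, 626/45) → W = 8168/45
  (1032/89, 613/89) → W = 14836/89
  (573/59, 454/59) → W = 8692/59

The binding constraints are 3x - 6y = -52 and -8x + 11y = -17.
Solving simultaneously gives x = 674/15, y = 467/15.

x = 674/15, y = 467/15, maximum W = 9956/15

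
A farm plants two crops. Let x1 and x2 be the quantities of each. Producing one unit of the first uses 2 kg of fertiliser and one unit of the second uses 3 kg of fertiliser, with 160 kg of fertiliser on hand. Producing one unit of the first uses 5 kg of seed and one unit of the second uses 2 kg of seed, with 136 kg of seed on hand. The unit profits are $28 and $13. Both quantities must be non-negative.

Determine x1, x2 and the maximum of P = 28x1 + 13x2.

x1 = 8, x2 = 48, maximum P = 848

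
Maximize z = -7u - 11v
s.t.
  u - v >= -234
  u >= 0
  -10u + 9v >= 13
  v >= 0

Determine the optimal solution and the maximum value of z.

Extreme points and z = -7u - 11v:
  (0, 234) → z = -2574
  (2093, 2327) → z = -40248
  (0, 13/9) → z = -143/9

At the optimal vertex, u = 0 and -10u + 9v = 13.
Solving simultaneously gives u = 0, v = 13/9.

u = 0, v = 13/9, maximum z = -143/9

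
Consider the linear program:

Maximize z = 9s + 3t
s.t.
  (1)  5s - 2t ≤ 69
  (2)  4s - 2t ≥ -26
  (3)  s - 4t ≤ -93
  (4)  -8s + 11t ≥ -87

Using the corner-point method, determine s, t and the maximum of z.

s = 95, t = 203, maximum z = 1464

Extreme points and z = 9s + 3t:
  (95, 203) → z = 1464
  (77/3, 89/3) → z = 320
  (41/7, 173/7) → z = 888/7

The binding constraints are 5s - 2t = 69 and 4s - 2t = -26.
Solving simultaneously gives s = 95, t = 203.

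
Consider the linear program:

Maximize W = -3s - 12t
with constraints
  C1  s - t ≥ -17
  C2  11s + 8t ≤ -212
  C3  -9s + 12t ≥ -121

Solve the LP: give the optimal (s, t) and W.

s = -325/3, t = -274/3, maximum W = 1421

The optimum lies where s - t = -17 and -9s + 12t = -121.
Solving simultaneously gives s = -325/3, t = -274/3.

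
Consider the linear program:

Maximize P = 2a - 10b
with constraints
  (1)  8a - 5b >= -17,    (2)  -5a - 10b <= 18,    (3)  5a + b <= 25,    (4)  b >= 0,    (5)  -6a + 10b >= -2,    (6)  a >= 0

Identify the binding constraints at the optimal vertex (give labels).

Extreme points and P = 2a - 10b:
  (36/11, 95/11) → P = -878/11
  (0, 17/5) → P = -34
  (9/2, 5/2) → P = -16
  (1/3, 0) → P = 2/3
  (0, 0) → P = 0

The maximum is at (1/3, 0). Substituting into each constraint, equality holds for (4) and (5); the remaining constraints have slack.

(4) and (5)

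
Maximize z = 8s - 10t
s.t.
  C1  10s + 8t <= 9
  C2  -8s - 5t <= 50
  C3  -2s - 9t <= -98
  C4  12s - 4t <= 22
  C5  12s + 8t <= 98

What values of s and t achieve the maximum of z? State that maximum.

s = -19/2, t = 13, maximum z = -206

Vertices and z = 8s - 10t:
  (-445/14, 286/7) → z = -4640/7
  (-19/2, 13) → z = -206
  (-470/31, 442/31) → z = -8180/31

The binding constraints are 10s + 8t = 9 and -2s - 9t = -98.
Solving simultaneously gives s = -19/2, t = 13.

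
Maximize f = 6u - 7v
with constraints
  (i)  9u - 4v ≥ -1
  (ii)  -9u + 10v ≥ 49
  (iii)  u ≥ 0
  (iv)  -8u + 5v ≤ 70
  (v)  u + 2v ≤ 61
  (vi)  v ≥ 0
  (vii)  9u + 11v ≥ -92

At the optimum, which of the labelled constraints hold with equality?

(i) and (ii)

Corner points and f = 6u - 7v:
  (31/9, 8) → f = -106/3
  (11, 25) → f = -109
  (128/7, 299/14) → f = -557/14

The maximum is at (31/9, 8). Substituting into each constraint, equality holds for (i) and (ii); the remaining constraints have slack.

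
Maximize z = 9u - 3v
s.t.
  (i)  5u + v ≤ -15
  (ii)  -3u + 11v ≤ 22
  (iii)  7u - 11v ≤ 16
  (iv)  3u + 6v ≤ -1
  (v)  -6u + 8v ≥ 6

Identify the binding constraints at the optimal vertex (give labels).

Vertices and z = 9u - 3v:
  (-187/58, 65/58) → z = -939/29
  (-63/23, -30/23) → z = -477/23
  (-97/5, -69/5) → z = -666/5
The feasible region is unbounded (it extends along (-11, -3), (-11, -7)), but z strictly decreases along every unbounded feasible direction, so there is no improving ray and the maximum is attained at a vertex.

The maximum is at (-63/23, -30/23). Substituting into each constraint, equality holds for (i) and (v); the remaining constraints have slack.

(i) and (v)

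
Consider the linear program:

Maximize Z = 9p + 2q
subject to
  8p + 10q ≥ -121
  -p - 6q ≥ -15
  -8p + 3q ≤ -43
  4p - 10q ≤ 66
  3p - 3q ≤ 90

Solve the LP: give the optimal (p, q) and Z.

Corner points and Z = 9p + 2q:
  (101/17, 77/51) → Z = 2881/51
  (273/17, -3/17) → Z = 2451/17
  (58/17, -89/17) → Z = 344/17

The optimum lies where -p - 6q = -15 and 4p - 10q = 66.
Solving simultaneously gives p = 273/17, q = -3/17.

p = 273/17, q = -3/17, maximum Z = 2451/17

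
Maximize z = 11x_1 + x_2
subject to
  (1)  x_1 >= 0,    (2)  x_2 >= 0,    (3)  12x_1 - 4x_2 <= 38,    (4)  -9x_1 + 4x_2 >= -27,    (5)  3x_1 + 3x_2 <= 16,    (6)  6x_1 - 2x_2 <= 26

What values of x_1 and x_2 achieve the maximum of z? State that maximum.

Corner points and z = 11x_1 + x_2:
  (0, 0) → z = 0
  (0, 16/3) → z = 16/3
  (3, 0) → z = 33
  (11/3, 3/2) → z = 251/6
  (89/24, 13/8) → z = 509/12

At the optimal vertex, 12x_1 - 4x_2 = 38 and 3x_1 + 3x_2 = 16.
Solving simultaneously gives x_1 = 89/24, x_2 = 13/8.

x_1 = 89/24, x_2 = 13/8, maximum z = 509/12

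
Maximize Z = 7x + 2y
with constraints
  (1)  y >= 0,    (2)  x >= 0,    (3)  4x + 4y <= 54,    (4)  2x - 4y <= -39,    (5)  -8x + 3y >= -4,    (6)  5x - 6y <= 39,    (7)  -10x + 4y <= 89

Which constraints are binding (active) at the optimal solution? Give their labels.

(3) and (4)

Feasible corners and Z = 7x + 2y:
  (0, 27/2) → Z = 27
  (0, 39/4) → Z = 39/2
  (5/2, 11) → Z = 79/2

The maximum is at (5/2, 11). Substituting into each constraint, equality holds for (3) and (4); the remaining constraints have slack.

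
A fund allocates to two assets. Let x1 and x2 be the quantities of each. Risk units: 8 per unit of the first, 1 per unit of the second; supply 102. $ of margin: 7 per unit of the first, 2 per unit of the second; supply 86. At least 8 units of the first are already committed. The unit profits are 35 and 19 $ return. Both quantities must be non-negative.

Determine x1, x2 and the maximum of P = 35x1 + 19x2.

Corner points and P = 35x1 + 19x2:
  (86/7, 0) → P = 430
  (8, 0) → P = 280
  (8, 15) → P = 565

x1 = 8, x2 = 15, maximum P = 565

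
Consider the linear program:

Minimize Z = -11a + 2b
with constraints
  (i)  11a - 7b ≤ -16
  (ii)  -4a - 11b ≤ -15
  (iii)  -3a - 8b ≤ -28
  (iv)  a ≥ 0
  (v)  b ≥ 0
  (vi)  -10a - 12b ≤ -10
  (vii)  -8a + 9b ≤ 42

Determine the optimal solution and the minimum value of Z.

a = 150/43, b = 334/43, minimum Z = -982/43

At the optimal vertex, 11a - 7b = -16 and -8a + 9b = 42.
Solving simultaneously gives a = 150/43, b = 334/43.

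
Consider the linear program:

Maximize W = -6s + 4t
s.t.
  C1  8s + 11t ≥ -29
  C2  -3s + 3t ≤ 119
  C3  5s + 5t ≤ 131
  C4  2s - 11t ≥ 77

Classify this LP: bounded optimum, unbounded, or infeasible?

Vertices and W = -6s + 4t:
  (1586/15, -1193/15) → W = -14288/15
  (24/5, -337/55) → W = -2932/55
  (1826/65, -123/65) → W = -11448/65
The feasible region has finitely many vertices and no improving ray; the maximum is -2932/55 at (24/5, -337/55).

bounded optimum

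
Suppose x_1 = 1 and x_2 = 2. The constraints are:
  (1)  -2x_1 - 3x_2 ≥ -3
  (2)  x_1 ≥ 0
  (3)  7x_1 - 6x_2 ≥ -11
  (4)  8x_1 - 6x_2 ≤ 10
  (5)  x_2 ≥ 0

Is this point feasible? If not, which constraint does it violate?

Constraint (1): -2x_1 - 3x_2 = -8, which is not ≥ -3. All other constraints are satisfied.

not feasible — violates (1)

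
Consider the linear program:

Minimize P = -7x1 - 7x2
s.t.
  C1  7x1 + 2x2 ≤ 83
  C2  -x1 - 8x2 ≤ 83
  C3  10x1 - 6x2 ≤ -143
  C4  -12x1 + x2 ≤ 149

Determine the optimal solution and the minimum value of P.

Feasible corners and P = -7x1 - 7x2:
  (106/31, 1831/62) → P = -14301/62
  (-215/31, 2039/31) → P = -12768/31
  (-751/62, 113/31) → P = 3675/62

x1 = -215/31, x2 = 2039/31, minimum P = -12768/31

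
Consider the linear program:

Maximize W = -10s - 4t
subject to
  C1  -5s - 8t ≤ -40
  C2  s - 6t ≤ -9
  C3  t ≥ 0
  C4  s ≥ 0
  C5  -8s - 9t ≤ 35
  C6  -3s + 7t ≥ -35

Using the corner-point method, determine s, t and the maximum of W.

Vertices and W = -10s - 4t:
  (84/19, 85/38) → W = -1010/19
  (0, 5) → W = -20
  (273/11, 62/11) → W = -2978/11
The feasible region is unbounded (it extends along (0, 1), (7, 3)), but W strictly decreases along every unbounded feasible direction, so there is no improving ray and the maximum is attained at a vertex.

s = 0, t = 5, maximum W = -20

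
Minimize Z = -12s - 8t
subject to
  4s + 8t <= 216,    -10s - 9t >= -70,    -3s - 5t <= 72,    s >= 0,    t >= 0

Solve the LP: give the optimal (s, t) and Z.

s = 7, t = 0, minimum Z = -84

Extreme points and Z = -12s - 8t:
  (0, 70/9) → Z = -560/9
  (7, 0) → Z = -84
  (0, 0) → Z = 0

The optimum lies where -10s - 9t = -70 and t = 0.
Solving simultaneously gives s = 7, t = 0.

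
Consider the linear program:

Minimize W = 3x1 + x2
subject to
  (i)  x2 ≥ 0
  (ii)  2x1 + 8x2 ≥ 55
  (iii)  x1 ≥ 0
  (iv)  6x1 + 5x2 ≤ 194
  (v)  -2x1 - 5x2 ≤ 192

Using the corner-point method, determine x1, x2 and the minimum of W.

x1 = 0, x2 = 55/8, minimum W = 55/8

The optimum lies where 2x1 + 8x2 = 55 and x1 = 0.
Solving simultaneously gives x1 = 0, x2 = 55/8.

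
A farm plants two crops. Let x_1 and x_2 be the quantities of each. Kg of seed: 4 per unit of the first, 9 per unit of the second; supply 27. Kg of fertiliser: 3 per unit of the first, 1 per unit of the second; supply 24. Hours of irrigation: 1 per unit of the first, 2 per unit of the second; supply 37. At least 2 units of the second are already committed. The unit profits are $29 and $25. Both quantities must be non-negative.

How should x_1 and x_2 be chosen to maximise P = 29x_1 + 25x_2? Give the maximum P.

x_1 = 9/4, x_2 = 2, maximum P = 461/4

Vertices and P = 29x_1 + 25x_2:
  (0, 3) → P = 75
  (0, 2) → P = 50
  (9/4, 2) → P = 461/4

At the optimal vertex, 4x_1 + 9x_2 = 27 and x_2 = 2.
Solving simultaneously gives x_1 = 9/4, x_2 = 2.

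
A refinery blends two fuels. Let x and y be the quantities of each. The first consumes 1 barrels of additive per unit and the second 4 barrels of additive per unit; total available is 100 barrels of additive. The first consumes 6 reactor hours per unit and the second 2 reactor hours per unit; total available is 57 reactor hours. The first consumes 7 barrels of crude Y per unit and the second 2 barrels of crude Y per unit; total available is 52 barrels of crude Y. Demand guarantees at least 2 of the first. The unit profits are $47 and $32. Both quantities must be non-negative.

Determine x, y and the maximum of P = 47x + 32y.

Corner points and P = 47x + 32y:
  (52/7, 0) → P = 2444/7
  (2, 0) → P = 94
  (2, 19) → P = 702

At the optimal vertex, 7x + 2y = 52 and x = 2.
Solving simultaneously gives x = 2, y = 19.

x = 2, y = 19, maximum P = 702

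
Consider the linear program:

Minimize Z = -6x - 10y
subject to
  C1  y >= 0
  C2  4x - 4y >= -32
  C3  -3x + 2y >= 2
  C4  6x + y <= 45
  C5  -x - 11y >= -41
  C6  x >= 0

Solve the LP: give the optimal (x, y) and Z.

x = 12/7, y = 25/7, minimum Z = -46

Vertices and Z = -6x - 10y:
  (12/7, 25/7) → Z = -46
  (0, 1) → Z = -10
  (0, 41/11) → Z = -410/11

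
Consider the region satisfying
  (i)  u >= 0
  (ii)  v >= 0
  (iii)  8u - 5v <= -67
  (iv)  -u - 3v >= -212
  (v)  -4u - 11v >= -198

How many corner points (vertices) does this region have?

3

Intersecting each pair of boundary lines and keeping only the points that satisfy every inequality leaves:
  (0, 67/5)
  (0, 18)
  (253/108, 463/27)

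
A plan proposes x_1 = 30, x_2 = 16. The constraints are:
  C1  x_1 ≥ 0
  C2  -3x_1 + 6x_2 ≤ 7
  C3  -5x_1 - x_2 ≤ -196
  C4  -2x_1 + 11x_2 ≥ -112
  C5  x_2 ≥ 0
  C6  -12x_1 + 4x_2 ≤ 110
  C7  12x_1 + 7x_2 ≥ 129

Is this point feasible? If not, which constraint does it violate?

Constraint C3: -5x_1 - x_2 = -166, which is not ≤ -196. All other constraints are satisfied.

not feasible — violates C3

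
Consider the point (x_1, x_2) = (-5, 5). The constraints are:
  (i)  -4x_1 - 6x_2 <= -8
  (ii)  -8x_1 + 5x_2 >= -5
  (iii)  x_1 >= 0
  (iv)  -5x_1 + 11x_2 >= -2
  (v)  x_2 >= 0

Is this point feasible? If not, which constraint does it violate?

not feasible — violates (iii)

Constraint (iii): x_1 = -5, which is not ≥ 0. All other constraints are satisfied.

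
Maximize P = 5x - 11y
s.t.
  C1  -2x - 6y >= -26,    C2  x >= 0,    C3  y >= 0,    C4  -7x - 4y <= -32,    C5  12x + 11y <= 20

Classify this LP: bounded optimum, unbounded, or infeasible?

infeasible

The boundaries -2x - 6y = -26 and y = 0 meet at (13, 0), but that point violates 12x + 11y ≤ 20. Every candidate vertex is excluded by some other constraint, so the feasible region is empty.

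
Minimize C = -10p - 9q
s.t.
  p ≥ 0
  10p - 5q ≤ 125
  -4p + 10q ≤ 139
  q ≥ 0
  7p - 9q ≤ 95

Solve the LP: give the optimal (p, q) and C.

Feasible corners and C = -10p - 9q:
  (0, 139/10) → C = -1251/10
  (0, 0) → C = 0
  (389/16, 189/8) → C = -1823/4
  (25/2, 0) → C = -125

p = 389/16, q = 189/8, minimum C = -1823/4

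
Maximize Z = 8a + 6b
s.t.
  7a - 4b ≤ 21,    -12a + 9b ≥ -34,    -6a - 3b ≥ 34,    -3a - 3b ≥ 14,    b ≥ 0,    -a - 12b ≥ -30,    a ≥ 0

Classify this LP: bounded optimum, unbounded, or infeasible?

infeasible

The boundaries -6a - 3b = 34 and -3a - 3b = 14 meet at (-20/3, 2), but that point violates a ≥ 0. Every candidate vertex is excluded by some other constraint, so the feasible region is empty.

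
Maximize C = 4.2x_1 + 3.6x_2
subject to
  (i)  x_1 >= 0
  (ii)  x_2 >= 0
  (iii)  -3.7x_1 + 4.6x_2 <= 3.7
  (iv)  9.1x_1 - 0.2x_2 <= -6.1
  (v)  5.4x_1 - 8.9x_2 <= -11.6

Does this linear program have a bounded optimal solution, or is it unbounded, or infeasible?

infeasible

The boundaries x_1 = 0 and 9.1x_1 - 0.2x_2 = -6.1 meet at (0, 30.5), but that point violates -3.7x_1 + 4.6x_2 ≤ 3.7. Every candidate vertex is excluded by some other constraint, so the feasible region is empty.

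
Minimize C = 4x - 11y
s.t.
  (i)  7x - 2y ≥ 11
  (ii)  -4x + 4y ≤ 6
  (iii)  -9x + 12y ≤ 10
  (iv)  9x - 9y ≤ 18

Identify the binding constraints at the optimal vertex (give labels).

(iii) and (iv)

Extreme points and C = 4x - 11y:
  (76/33, 169/66) → C = -417/22
  (7/5, -3/5) → C = 61/5
  (34/3, 28/3) → C = -172/3

The minimum is at (34/3, 28/3). Substituting into each constraint, equality holds for (iii) and (iv); the remaining constraints have slack.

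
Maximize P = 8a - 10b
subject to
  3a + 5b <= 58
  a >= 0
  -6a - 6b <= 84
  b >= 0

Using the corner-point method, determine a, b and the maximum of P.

Vertices and P = 8a - 10b:
  (0, 58/5) → P = -116
  (58/3, 0) → P = 464/3
  (0, 0) → P = 0

a = 58/3, b = 0, maximum P = 464/3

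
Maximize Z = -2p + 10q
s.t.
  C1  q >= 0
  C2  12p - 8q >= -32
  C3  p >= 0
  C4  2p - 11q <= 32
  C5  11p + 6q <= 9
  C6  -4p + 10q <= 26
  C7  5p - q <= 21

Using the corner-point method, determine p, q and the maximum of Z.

Extreme points and Z = -2p + 10q:
  (0, 0) → Z = 0
  (9/11, 0) → Z = -18/11
  (0, 3/2) → Z = 15

At the optimal vertex, p = 0 and 11p + 6q = 9.
Solving simultaneously gives p = 0, q = 3/2.

p = 0, q = 3/2, maximum Z = 15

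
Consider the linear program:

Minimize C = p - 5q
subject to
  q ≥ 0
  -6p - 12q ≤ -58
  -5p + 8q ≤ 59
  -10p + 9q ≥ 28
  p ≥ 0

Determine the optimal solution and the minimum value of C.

p = 307/35, q = 90/7, minimum C = -1943/35

Feasible corners and C = p - 5q:
  (31/29, 374/87) → C = -1777/87
  (0, 29/6) → C = -145/6
  (307/35, 90/7) → C = -1943/35
  (0, 59/8) → C = -295/8

The optimum lies where -5p + 8q = 59 and -10p + 9q = 28.
Solving simultaneously gives p = 307/35, q = 90/7.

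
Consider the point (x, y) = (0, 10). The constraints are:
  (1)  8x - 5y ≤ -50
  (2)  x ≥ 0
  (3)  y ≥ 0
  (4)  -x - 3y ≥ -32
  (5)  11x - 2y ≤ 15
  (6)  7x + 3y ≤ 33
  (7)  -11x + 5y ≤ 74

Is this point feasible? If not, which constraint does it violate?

feasible

(1): -50 ≤ -50 ✓
(2): 0 ≥ 0 ✓
(3): 10 ≥ 0 ✓
(4): -30 ≥ -32 ✓
(5): -20 ≤ 15 ✓
(6): 30 ≤ 33 ✓
(7): 50 ≤ 74 ✓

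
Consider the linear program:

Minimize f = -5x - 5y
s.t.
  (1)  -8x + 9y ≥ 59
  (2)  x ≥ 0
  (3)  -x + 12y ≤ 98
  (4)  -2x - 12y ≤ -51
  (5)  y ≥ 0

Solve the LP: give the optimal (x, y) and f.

The optimum lies where -8x + 9y = 59 and -x + 12y = 98.
Solving simultaneously gives x = 2, y = 25/3.

x = 2, y = 25/3, minimum f = -155/3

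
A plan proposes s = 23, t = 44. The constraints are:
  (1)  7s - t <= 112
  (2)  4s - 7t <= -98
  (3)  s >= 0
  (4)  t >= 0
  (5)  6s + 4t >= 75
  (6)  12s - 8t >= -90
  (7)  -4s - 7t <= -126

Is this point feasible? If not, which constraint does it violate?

not feasible — violates (1)

Constraint (1): 7s - t = 117, which is not ≤ 112. All other constraints are satisfied.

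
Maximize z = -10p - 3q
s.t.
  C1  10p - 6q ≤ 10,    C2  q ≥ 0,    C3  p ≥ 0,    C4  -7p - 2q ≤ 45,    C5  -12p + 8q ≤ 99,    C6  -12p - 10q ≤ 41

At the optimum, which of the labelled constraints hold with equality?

Extreme points and z = -10p - 3q:
  (1, 0) → z = -10
  (337/4, 555/4) → z = -5035/4
  (0, 0) → z = 0
  (0, 99/8) → z = -297/8

The maximum is at (0, 0). Substituting into each constraint, equality holds for C2 and C3; the remaining constraints have slack.

C2 and C3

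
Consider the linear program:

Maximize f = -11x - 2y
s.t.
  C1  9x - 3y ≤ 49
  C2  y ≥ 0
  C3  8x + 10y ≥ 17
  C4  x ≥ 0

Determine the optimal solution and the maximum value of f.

Corner points and f = -11x - 2y:
  (49/9, 0) → f = -539/9
  (17/8, 0) → f = -187/8
  (0, 17/10) → f = -17/5
The feasible region is unbounded (it extends along (0, 1), (1, 3)), but f strictly decreases along every unbounded feasible direction, so there is no improving ray and the maximum is attained at a vertex.

x = 0, y = 17/10, maximum f = -17/5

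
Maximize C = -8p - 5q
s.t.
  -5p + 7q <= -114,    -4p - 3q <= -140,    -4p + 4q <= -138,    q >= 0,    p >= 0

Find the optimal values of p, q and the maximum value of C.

p = 487/14, q = 2/7, maximum C = -1958/7

Extreme points and C = -8p - 5q:
  (255/4, 117/4) → C = -2625/4
  (487/14, 2/7) → C = -1958/7
  (35, 0) → C = -280
The feasible region is unbounded (it extends along (1, 0), (7, 5)), but C strictly decreases along every unbounded feasible direction, so there is no improving ray and the maximum is attained at a vertex.

At the optimal vertex, -4p - 3q = -140 and -4p + 4q = -138.
Solving simultaneously gives p = 487/14, q = 2/7.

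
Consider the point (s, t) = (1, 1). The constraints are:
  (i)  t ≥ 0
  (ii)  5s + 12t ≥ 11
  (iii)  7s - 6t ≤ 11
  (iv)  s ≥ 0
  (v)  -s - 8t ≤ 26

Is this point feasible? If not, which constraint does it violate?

(i): 1 ≥ 0 ✓
(ii): 17 ≥ 11 ✓
(iii): 1 ≤ 11 ✓
(iv): 1 ≥ 0 ✓
(v): -9 ≤ 26 ✓

feasible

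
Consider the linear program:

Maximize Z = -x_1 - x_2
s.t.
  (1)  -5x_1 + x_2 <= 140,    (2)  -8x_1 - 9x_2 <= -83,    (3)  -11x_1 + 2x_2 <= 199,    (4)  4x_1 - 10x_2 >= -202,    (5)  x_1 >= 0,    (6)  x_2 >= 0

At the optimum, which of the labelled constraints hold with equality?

Feasible corners and Z = -x_1 - x_2:
  (0, 83/9) → Z = -83/9
  (83/8, 0) → Z = -83/8
  (0, 101/5) → Z = -101/5
The feasible region is unbounded (it extends along (5, 2), (1, 0)), but Z strictly decreases along every unbounded feasible direction, so there is no improving ray and the maximum is attained at a vertex.

The maximum is at (0, 83/9). Substituting into each constraint, equality holds for (2) and (5); the remaining constraints have slack.

(2) and (5)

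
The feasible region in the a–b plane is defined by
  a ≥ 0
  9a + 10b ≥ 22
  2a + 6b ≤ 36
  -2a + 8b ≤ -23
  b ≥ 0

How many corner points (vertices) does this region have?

Pairwise boundary intersections that survive every other constraint:
  (213/14, 13/14)
  (18, 0)
  (23/2, 0)

3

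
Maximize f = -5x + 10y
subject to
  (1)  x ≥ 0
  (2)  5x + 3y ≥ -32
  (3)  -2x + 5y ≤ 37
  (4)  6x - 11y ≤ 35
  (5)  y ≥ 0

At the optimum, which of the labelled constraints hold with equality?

Extreme points and f = -5x + 10y:
  (0, 37/5) → f = 74
  (0, 0) → f = 0
  (291/4, 73/2) → f = 5/4
  (35/6, 0) → f = -175/6

The maximum is at (0, 37/5). Substituting into each constraint, equality holds for (1) and (3); the remaining constraints have slack.

(1) and (3)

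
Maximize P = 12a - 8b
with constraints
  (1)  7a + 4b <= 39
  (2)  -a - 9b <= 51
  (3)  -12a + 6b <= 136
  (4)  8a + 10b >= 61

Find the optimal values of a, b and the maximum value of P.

Feasible corners and P = 12a - 8b:
  (-31/9, 142/9) → P = -1508/9
  (73/19, 115/38) → P = 416/19
  (-71/12, 65/6) → P = -473/3

The binding constraints are 7a + 4b = 39 and 8a + 10b = 61.
Solving simultaneously gives a = 73/19, b = 115/38.

a = 73/19, b = 115/38, maximum P = 416/19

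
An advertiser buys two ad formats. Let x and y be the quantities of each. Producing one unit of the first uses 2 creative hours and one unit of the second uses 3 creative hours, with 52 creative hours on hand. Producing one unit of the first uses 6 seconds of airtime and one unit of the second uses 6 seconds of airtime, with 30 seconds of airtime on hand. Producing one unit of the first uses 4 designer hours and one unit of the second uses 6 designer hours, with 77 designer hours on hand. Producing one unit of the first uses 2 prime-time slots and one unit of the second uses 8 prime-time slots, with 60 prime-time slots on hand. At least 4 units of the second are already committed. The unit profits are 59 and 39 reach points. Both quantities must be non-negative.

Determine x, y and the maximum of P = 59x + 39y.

x = 1, y = 4, maximum P = 215

The binding constraints are 6x + 6y = 30 and y = 4.
Solving simultaneously gives x = 1, y = 4.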